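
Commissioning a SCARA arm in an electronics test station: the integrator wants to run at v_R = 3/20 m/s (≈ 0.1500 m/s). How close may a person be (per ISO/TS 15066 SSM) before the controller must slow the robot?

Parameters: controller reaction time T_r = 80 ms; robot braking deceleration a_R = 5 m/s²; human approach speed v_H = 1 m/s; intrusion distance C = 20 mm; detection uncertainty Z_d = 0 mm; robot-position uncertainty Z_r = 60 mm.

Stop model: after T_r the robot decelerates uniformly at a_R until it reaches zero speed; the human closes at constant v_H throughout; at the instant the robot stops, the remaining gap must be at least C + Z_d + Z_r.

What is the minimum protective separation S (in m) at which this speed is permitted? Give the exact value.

braking lasts T_s = (3/20)/5 = 0.0300 s
robot in T_r: 0.1500·0.0800 = 0.0120 m
braking distance = 0.1500²/(2·5.0000) = 0.0022 m
human closes 1.0000·0.1100 = 0.1100 m
margins: 0.0200+0.0000+0.0600 = 0.0800 m
S_min ≈ 0.0120+0.0022+0.1100+0.0800  ⇒  S_min = 817/4000 m

S_min = 817/4000 m = 0.2042 m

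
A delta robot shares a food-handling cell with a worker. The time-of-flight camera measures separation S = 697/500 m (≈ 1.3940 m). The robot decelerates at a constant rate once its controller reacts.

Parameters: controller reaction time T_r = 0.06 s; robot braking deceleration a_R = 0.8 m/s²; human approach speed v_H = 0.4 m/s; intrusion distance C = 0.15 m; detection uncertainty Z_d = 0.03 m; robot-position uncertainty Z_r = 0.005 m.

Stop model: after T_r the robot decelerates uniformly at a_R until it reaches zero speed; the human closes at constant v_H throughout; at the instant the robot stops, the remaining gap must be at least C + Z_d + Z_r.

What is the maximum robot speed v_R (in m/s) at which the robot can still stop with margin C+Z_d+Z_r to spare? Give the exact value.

collect terms ⇒ (5/8)·v_R² + (14/25)·v_R + (-237/200) = 0
  disc = (14/25)² − 4·(5/8)·(-237/200) = 32761/10000 ; √disc = 181/100
  v_R = (−(14/25) + 181/100) / (2·(5/8)) = 1 m/s
check:
T_s = v_R/a_R = 1/(4/5) = 1.2500 s
robot covers v_R·T_r = 1.0000·0.0600 = 0.0600 m before braking
robot covers 1.0000·1.2500 − ½·0.8000·1.2500² = 0.6250 m while stopping
human over T_r+T_s: 0.4000·(0.0600+1.2500) = 0.5240 m
margins: 0.1500+0.0300+0.0050 = 0.1850 m
sum ≈ 0.0600+0.6250+0.5240+0.1850 ≈ 1.3940 m = S ✓

v_R_max = 1 m/s = 1.0000 m/s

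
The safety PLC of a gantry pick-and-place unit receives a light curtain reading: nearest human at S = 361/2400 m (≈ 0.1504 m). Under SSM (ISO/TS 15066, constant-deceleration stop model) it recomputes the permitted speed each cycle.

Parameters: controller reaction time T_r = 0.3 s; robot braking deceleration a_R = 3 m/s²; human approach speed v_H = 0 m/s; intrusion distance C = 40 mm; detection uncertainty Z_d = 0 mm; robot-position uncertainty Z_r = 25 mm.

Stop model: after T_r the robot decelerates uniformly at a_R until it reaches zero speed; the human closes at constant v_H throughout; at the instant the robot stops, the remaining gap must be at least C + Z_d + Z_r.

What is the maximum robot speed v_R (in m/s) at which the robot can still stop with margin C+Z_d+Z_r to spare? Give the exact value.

quadratic (1/6)·v² + (3/10)·v + (-41/480) = 0
  disc = (3/10)² − 4·(1/6)·(-41/480) = 529/3600 ; √disc = 23/60
  v_R = (−(3/10) + 23/60) / (2·(1/6)) = 1/4 m/s
check:
stop time T_s = (1/4)/3 = 0.0833 s
robot covers v_R·T_r = 0.2500·0.3000 = 0.0750 m before braking
robot covers 0.2500·0.0833 − ½·3.0000·0.0833² = 0.0104 m while stopping
person approaches 0.0000·(0.3000+0.0833) = 0.0000 m
margins: 0.0400+0.0000+0.0250 = 0.0650 m
sum ≈ 0.0750+0.0104+0.0000+0.0650 ≈ 0.1504 m = S ✓

v_R_max = 1/4 m/s = 0.2500 m/s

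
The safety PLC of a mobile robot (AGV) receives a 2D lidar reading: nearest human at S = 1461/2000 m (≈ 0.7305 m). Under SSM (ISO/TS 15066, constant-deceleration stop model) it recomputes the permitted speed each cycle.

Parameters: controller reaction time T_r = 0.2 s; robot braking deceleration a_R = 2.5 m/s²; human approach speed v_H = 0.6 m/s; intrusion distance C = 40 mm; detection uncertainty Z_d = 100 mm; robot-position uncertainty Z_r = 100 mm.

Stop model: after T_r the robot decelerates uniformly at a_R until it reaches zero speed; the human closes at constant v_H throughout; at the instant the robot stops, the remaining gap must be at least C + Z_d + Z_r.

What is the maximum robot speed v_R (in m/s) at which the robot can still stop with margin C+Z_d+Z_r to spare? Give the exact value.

v_R_max = 13/20 m/s = 0.6500 m/s

collect terms ⇒ (1/5)·v_R² + (11/25)·v_R + (-741/2000) = 0
  disc = (11/25)² − 4·(1/5)·(-741/2000) = 49/100 ; √disc = 7/10
  v_R = (−(11/25) + 7/10) / (2·(1/5)) = 13/20 m/s
check:
T_s = v_R/a_R = (13/20)/(5/2) = 0.2600 s
reaction-phase robot travel = 0.6500·0.2000 = 0.1300 m
robot under decel: 0.6500²/(2·2.5000) = 0.0845 m
human over T_r+T_s: 0.6000·(0.2000+0.2600) = 0.2760 m
margins: 0.0400+0.1000+0.1000 = 0.2400 m
sum ≈ 0.1300+0.0845+0.2760+0.2400 ≈ 0.7305 m = S ✓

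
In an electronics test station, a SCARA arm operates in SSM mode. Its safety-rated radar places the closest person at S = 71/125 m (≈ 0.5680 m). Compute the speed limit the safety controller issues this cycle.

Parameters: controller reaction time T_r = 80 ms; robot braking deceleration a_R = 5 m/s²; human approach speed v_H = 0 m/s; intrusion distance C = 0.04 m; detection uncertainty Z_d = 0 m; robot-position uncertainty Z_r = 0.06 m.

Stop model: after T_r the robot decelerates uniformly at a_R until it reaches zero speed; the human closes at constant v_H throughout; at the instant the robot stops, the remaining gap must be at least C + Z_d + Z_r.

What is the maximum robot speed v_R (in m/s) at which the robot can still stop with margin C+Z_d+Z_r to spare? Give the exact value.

v_R_max = 9/5 m/s = 1.8000 m/s

collect terms ⇒ (1/10)·v_R² + (2/25)·v_R + (-117/250) = 0
  disc = (2/25)² − 4·(1/10)·(-117/250) = 121/625 ; √disc = 11/25
  v_R = (−(2/25) + 11/25) / (2·(1/10)) = 9/5 m/s
check:
T_s = v_R/a_R = (9/5)/5 = 0.3600 s
robot in T_r: 1.8000·0.0800 = 0.1440 m
robot covers 1.8000·0.3600 − ½·5.0000·0.3600² = 0.3240 m while stopping
human closes 0.0000·0.4400 = 0.0000 m
residual clearance needed = 0.0400+0.0000+0.0600 = 0.1000 m
sum ≈ 0.1440+0.3240+0.0000+0.1000 ≈ 0.5680 m = S ✓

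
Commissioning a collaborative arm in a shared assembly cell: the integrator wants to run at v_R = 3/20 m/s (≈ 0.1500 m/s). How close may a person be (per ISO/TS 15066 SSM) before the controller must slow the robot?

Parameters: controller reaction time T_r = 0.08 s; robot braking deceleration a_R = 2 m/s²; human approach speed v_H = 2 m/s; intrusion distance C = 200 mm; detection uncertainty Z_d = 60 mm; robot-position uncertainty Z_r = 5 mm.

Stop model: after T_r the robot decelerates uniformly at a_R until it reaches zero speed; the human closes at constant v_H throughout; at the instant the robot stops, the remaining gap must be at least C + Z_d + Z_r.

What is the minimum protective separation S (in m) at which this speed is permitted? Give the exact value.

braking lasts T_s = (3/20)/2 = 0.0750 s
robot in T_r: 0.1500·0.0800 = 0.0120 m
braking distance = 0.1500²/(2·2.0000) = 0.0056 m
person approaches 2.0000·(0.0800+0.0750) = 0.3100 m
C+Z_d+Z_r = 0.2000+0.0600+0.0050 = 0.2650 m
S_min ≈ 0.0120+0.0056+0.3100+0.2650  ⇒  S_min = 4741/8000 m

S_min = 4741/8000 m = 0.5926 m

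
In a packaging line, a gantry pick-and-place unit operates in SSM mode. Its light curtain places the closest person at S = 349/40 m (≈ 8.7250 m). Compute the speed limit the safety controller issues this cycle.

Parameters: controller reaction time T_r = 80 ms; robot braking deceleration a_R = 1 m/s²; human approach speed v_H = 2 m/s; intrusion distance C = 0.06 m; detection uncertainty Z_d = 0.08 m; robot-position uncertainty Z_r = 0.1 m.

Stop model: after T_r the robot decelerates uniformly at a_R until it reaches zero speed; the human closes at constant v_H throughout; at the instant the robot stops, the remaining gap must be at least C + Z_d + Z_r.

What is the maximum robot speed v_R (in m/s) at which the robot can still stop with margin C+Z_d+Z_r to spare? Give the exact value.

at the boundary: (1/2)·v² + (52/25)·v + (-333/40) = 0
  disc = (52/25)² − 4·(1/2)·(-333/40) = 52441/2500 ; √disc = 229/50
  v_R = (−(52/25) + 229/50) / (2·(1/2)) = 5/2 m/s
check:
T_s = v_R/a_R = (5/2)/1 = 2.5000 s
robot in T_r: 2.5000·0.0800 = 0.2000 m
braking distance = 2.5000²/(2·1.0000) = 3.1250 m
person approaches 2.0000·(0.0800+2.5000) = 5.1600 m
residual clearance needed = 0.0600+0.0800+0.1000 = 0.2400 m
sum ≈ 0.2000+3.1250+5.1600+0.2400 ≈ 8.7250 m = S ✓

v_R_max = 5/2 m/s = 2.5000 m/s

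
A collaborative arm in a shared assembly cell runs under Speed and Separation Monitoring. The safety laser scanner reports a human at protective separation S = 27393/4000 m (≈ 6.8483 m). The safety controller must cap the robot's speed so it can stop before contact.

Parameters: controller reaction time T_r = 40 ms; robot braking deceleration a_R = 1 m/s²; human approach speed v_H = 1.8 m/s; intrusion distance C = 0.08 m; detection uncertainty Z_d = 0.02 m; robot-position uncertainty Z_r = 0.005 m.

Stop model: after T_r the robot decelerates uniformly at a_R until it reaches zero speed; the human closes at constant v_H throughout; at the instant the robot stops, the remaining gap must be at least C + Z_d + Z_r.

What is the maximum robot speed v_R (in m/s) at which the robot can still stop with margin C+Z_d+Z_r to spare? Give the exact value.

at the boundary: (1/2)·v² + (46/25)·v + (-5337/800) = 0
  disc = (46/25)² − 4·(1/2)·(-5337/800) = 167281/10000 ; √disc = 409/100
  v_R = (−(46/25) + 409/100) / (2·(1/2)) = 9/4 m/s
check:
stop time T_s = (9/4)/1 = 2.2500 s
robot in T_r: 2.2500·0.0400 = 0.0900 m
robot covers 2.2500·2.2500 − ½·1.0000·2.2500² = 2.5312 m while stopping
human over T_r+T_s: 1.8000·(0.0400+2.2500) = 4.1220 m
C+Z_d+Z_r = 0.0800+0.0200+0.0050 = 0.1050 m
sum ≈ 0.0900+2.5312+4.1220+0.1050 ≈ 6.8483 m = S ✓

v_R_max = 9/4 m/s = 2.2500 m/s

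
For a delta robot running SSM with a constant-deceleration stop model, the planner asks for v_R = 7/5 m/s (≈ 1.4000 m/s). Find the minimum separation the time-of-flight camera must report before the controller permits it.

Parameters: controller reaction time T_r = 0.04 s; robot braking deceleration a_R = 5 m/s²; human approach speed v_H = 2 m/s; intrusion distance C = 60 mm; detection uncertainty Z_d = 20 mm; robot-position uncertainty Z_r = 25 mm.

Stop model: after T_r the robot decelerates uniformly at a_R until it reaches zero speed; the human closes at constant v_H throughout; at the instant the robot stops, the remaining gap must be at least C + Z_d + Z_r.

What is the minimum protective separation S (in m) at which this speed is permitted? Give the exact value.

S_min = 997/1000 m = 0.9970 m

T_s = v_R/a_R = (7/5)/5 = 0.2800 s
robot in T_r: 1.4000·0.0400 = 0.0560 m
braking distance = 1.4000²/(2·5.0000) = 0.1960 m
human closes 2.0000·0.3200 = 0.6400 m
margins: 0.0600+0.0200+0.0250 = 0.1050 m
S_min ≈ 0.0560+0.1960+0.6400+0.1050  ⇒  S_min = 997/1000 m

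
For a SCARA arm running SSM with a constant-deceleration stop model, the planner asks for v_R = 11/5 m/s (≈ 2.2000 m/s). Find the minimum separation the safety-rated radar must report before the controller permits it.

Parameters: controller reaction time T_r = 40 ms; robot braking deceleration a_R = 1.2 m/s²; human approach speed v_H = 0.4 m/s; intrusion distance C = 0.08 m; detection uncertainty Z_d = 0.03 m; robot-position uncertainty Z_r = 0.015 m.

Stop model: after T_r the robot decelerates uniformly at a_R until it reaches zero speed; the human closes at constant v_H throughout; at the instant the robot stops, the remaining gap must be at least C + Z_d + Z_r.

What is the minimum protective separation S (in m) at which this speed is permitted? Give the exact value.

S_min = 2979/1000 m = 2.9790 m

stop time T_s = (11/5)/(6/5) = 1.8333 s
robot in T_r: 2.2000·0.0400 = 0.0880 m
robot under decel: 2.2000²/(2·1.2000) = 2.0167 m
human closes 0.4000·1.8733 = 0.7493 m
C+Z_d+Z_r = 0.0800+0.0300+0.0150 = 0.1250 m
S_min ≈ 0.0880+2.0167+0.7493+0.1250  ⇒  S_min = 2979/1000 m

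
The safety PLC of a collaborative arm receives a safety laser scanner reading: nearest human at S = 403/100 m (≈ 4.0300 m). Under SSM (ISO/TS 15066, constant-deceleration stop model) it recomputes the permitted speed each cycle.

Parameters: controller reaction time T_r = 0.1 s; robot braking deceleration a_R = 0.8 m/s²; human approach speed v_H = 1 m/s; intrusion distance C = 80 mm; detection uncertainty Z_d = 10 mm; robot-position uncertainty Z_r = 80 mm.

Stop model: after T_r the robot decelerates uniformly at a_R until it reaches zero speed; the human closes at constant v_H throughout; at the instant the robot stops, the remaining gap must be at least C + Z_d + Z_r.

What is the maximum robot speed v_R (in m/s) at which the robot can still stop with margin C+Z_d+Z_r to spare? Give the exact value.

v_R_max = 8/5 m/s = 1.6000 m/s

collect terms ⇒ (5/8)·v_R² + (27/20)·v_R + (-94/25) = 0
  disc = (27/20)² − 4·(5/8)·(-94/25) = 4489/400 ; √disc = 67/20
  v_R = (−(27/20) + 67/20) / (2·(5/8)) = 8/5 m/s
check:
T_s = v_R/a_R = (8/5)/(4/5) = 2.0000 s
robot covers v_R·T_r = 1.6000·0.1000 = 0.1600 m before braking
braking distance = 1.6000²/(2·0.8000) = 1.6000 m
person approaches 1.0000·(0.1000+2.0000) = 2.1000 m
residual clearance needed = 0.0800+0.0100+0.0800 = 0.1700 m
sum ≈ 0.1600+1.6000+2.1000+0.1700 ≈ 4.0300 m = S ✓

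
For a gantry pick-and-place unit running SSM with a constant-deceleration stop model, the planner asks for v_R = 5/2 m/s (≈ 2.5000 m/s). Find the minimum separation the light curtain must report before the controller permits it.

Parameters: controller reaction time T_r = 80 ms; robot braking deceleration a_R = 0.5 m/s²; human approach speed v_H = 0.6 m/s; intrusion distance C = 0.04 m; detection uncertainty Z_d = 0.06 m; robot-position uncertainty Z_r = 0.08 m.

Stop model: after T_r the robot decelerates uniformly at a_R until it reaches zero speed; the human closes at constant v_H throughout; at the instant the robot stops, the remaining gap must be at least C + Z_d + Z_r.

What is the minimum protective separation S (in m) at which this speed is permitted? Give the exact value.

S_min = 4839/500 m = 9.6780 m

stop time T_s = (5/2)/(1/2) = 5.0000 s
reaction-phase robot travel = 2.5000·0.0800 = 0.2000 m
braking distance = 2.5000²/(2·0.5000) = 6.2500 m
person approaches 0.6000·(0.0800+5.0000) = 3.0480 m
residual clearance needed = 0.0400+0.0600+0.0800 = 0.1800 m
S_min ≈ 0.2000+6.2500+3.0480+0.1800  ⇒  S_min = 4839/500 m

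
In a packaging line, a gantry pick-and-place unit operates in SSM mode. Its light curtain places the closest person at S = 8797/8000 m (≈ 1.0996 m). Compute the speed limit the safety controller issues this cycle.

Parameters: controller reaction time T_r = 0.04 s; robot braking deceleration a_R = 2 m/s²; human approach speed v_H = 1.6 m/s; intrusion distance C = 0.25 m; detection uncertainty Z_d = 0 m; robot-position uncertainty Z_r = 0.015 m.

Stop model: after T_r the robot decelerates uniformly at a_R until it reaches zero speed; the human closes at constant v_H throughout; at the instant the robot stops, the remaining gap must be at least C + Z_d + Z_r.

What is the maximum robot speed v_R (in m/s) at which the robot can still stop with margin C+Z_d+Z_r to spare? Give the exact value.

v_R_max = 3/4 m/s = 0.7500 m/s

quadratic (1/4)·v² + (21/25)·v + (-1233/1600) = 0
  disc = (21/25)² − 4·(1/4)·(-1233/1600) = 59049/40000 ; √disc = 243/200
  v_R = (−(21/25) + 243/200) / (2·(1/4)) = 3/4 m/s
check:
T_s = v_R/a_R = (3/4)/2 = 0.3750 s
robot in T_r: 0.7500·0.0400 = 0.0300 m
braking distance = 0.7500²/(2·2.0000) = 0.1406 m
person approaches 1.6000·(0.0400+0.3750) = 0.6640 m
C+Z_d+Z_r = 0.2500+0.0000+0.0150 = 0.2650 m
sum ≈ 0.0300+0.1406+0.6640+0.2650 ≈ 1.0996 m = S ✓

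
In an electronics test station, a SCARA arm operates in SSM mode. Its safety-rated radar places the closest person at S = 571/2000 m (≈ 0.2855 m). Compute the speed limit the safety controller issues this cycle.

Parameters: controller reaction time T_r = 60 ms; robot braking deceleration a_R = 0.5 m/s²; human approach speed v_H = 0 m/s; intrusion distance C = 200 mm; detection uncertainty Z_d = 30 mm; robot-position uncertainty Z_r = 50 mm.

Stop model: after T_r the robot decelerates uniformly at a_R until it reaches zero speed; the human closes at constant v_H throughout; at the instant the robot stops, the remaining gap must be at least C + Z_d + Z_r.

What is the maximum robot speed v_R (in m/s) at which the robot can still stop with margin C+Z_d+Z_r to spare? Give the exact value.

v_R_max = 1/20 m/s = 0.0500 m/s

collect terms ⇒ (1)·v_R² + (3/50)·v_R + (-11/2000) = 0
  disc = (3/50)² − 4·(1)·(-11/2000) = 16/625 ; √disc = 4/25
  v_R = (−(3/50) + 4/25) / (2·(1)) = 1/20 m/s
check:
T_s = v_R/a_R = (1/20)/(1/2) = 0.1000 s
reaction-phase robot travel = 0.0500·0.0600 = 0.0030 m
robot covers 0.0500·0.1000 − ½·0.5000·0.1000² = 0.0025 m while stopping
human closes 0.0000·0.1600 = 0.0000 m
margins: 0.2000+0.0300+0.0500 = 0.2800 m
sum ≈ 0.0030+0.0025+0.0000+0.2800 ≈ 0.2855 m = S ✓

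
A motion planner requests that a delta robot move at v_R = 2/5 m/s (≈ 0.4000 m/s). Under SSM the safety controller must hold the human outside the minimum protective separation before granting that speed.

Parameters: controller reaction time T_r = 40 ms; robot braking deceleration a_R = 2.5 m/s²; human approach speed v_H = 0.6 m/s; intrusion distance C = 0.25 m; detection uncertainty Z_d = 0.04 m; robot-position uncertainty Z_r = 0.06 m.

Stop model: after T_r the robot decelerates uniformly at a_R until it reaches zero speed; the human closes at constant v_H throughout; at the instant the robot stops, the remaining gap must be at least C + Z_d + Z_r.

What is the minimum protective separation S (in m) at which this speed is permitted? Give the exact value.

braking lasts T_s = (2/5)/(5/2) = 0.1600 s
robot in T_r: 0.4000·0.0400 = 0.0160 m
robot covers 0.4000·0.1600 − ½·2.5000·0.1600² = 0.0320 m while stopping
human over T_r+T_s: 0.6000·(0.0400+0.1600) = 0.1200 m
C+Z_d+Z_r = 0.2500+0.0400+0.0600 = 0.3500 m
S_min ≈ 0.0160+0.0320+0.1200+0.3500  ⇒  S_min = 259/500 m

S_min = 259/500 m = 0.5180 m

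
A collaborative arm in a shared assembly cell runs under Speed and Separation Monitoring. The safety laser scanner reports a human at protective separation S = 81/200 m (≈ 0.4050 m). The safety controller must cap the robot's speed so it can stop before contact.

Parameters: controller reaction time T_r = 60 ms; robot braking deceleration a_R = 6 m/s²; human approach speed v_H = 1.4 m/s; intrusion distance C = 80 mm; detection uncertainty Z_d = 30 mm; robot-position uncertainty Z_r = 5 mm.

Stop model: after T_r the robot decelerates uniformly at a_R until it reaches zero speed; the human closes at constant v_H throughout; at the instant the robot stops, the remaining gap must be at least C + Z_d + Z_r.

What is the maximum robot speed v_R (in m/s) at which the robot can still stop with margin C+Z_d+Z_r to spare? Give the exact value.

v_R_max = 3/5 m/s = 0.6000 m/s

quadratic (1/12)·v² + (22/75)·v + (-103/500) = 0
  disc = (22/75)² − 4·(1/12)·(-103/500) = 3481/22500 ; √disc = 59/150
  v_R = (−(22/75) + 59/150) / (2·(1/12)) = 3/5 m/s
check:
T_s = v_R/a_R = (3/5)/6 = 0.1000 s
robot covers v_R·T_r = 0.6000·0.0600 = 0.0360 m before braking
braking distance = 0.6000²/(2·6.0000) = 0.0300 m
human closes 1.4000·0.1600 = 0.2240 m
margins: 0.0800+0.0300+0.0050 = 0.1150 m
sum ≈ 0.0360+0.0300+0.2240+0.1150 ≈ 0.4050 m = S ✓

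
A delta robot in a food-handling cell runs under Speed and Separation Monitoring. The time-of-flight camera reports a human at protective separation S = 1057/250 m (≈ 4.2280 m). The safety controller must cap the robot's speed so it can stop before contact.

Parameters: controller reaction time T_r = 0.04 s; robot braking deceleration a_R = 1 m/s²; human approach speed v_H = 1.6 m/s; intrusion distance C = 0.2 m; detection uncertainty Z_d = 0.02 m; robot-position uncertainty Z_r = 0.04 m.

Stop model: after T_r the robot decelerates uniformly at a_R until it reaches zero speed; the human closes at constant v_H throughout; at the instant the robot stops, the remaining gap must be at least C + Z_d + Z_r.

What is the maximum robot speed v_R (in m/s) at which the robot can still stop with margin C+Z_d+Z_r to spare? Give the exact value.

at the boundary: (1/2)·v² + (41/25)·v + (-488/125) = 0
  disc = (41/25)² − 4·(1/2)·(-488/125) = 6561/625 ; √disc = 81/25
  v_R = (−(41/25) + 81/25) / (2·(1/2)) = 8/5 m/s
check:
stop time T_s = (8/5)/1 = 1.6000 s
reaction-phase robot travel = 1.6000·0.0400 = 0.0640 m
braking distance = 1.6000²/(2·1.0000) = 1.2800 m
person approaches 1.6000·(0.0400+1.6000) = 2.6240 m
residual clearance needed = 0.2000+0.0200+0.0400 = 0.2600 m
sum ≈ 0.0640+1.2800+2.6240+0.2600 ≈ 4.2280 m = S ✓

v_R_max = 8/5 m/s = 1.6000 m/s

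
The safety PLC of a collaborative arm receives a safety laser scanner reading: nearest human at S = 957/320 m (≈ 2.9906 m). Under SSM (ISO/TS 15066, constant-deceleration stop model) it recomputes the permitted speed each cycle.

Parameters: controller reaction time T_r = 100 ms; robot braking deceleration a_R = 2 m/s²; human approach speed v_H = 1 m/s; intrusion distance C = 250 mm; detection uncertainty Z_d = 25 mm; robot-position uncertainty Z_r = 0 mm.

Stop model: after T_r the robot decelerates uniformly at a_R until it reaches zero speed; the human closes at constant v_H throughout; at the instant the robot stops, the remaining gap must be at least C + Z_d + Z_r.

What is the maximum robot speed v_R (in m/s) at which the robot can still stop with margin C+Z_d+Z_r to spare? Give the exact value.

v_R_max = 9/4 m/s = 2.2500 m/s

quadratic (1/4)·v² + (3/5)·v + (-837/320) = 0
  disc = (3/5)² − 4·(1/4)·(-837/320) = 4761/1600 ; √disc = 69/40
  v_R = (−(3/5) + 69/40) / (2·(1/4)) = 9/4 m/s
check:
stop time T_s = (9/4)/2 = 1.1250 s
robot in T_r: 2.2500·0.1000 = 0.2250 m
robot covers 2.2500·1.1250 − ½·2.0000·1.1250² = 1.2656 m while stopping
human closes 1.0000·1.2250 = 1.2250 m
residual clearance needed = 0.2500+0.0250+0.0000 = 0.2750 m
sum ≈ 0.2250+1.2656+1.2250+0.2750 ≈ 2.9906 m = S ✓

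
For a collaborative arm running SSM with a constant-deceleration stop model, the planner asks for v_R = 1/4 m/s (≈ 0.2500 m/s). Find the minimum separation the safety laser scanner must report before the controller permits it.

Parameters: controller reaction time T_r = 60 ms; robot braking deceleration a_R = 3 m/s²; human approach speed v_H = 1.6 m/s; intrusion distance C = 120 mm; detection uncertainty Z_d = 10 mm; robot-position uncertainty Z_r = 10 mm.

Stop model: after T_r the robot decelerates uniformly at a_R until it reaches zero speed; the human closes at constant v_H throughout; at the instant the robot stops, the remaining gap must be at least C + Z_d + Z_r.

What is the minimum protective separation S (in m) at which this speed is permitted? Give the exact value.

S_min = 1579/4000 m = 0.3947 m

braking lasts T_s = (1/4)/3 = 0.0833 s
robot covers v_R·T_r = 0.2500·0.0600 = 0.0150 m before braking
robot covers 0.2500·0.0833 − ½·3.0000·0.0833² = 0.0104 m while stopping
human closes 1.6000·0.1433 = 0.2293 m
C+Z_d+Z_r = 0.1200+0.0100+0.0100 = 0.1400 m
S_min ≈ 0.0150+0.0104+0.2293+0.1400  ⇒  S_min = 1579/4000 m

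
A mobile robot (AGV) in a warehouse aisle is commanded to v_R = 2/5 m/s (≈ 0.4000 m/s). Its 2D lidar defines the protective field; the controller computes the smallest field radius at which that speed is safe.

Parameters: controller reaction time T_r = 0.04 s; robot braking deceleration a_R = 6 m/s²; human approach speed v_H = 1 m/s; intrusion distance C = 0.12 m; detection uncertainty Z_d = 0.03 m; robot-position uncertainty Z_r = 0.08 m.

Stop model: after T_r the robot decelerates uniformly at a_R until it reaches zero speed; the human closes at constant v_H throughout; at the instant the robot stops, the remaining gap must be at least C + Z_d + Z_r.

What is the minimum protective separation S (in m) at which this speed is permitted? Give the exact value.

braking lasts T_s = (2/5)/6 = 0.0667 s
robot covers v_R·T_r = 0.4000·0.0400 = 0.0160 m before braking
robot under decel: 0.4000²/(2·6.0000) = 0.0133 m
person approaches 1.0000·(0.0400+0.0667) = 0.1067 m
C+Z_d+Z_r = 0.1200+0.0300+0.0800 = 0.2300 m
S_min ≈ 0.0160+0.0133+0.1067+0.2300  ⇒  S_min = 183/500 m

S_min = 183/500 m = 0.3660 m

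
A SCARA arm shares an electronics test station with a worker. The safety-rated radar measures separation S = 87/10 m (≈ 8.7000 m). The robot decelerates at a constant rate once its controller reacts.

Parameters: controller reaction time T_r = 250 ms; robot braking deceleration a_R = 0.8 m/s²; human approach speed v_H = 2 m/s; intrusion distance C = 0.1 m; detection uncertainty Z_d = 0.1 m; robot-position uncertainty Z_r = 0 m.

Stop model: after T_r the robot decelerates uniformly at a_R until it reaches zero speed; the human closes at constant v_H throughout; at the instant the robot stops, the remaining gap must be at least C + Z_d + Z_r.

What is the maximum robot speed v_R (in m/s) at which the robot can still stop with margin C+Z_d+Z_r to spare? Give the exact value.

v_R_max = 2 m/s = 2.0000 m/s

at the boundary: (5/8)·v² + (11/4)·v + (-8) = 0
  disc = (11/4)² − 4·(5/8)·(-8) = 441/16 ; √disc = 21/4
  v_R = (−(11/4) + 21/4) / (2·(5/8)) = 2 m/s
check:
stop time T_s = 2/(4/5) = 2.5000 s
robot covers v_R·T_r = 2.0000·0.2500 = 0.5000 m before braking
robot covers 2.0000·2.5000 − ½·0.8000·2.5000² = 2.5000 m while stopping
person approaches 2.0000·(0.2500+2.5000) = 5.5000 m
C+Z_d+Z_r = 0.1000+0.1000+0.0000 = 0.2000 m
sum ≈ 0.5000+2.5000+5.5000+0.2000 ≈ 8.7000 m = S ✓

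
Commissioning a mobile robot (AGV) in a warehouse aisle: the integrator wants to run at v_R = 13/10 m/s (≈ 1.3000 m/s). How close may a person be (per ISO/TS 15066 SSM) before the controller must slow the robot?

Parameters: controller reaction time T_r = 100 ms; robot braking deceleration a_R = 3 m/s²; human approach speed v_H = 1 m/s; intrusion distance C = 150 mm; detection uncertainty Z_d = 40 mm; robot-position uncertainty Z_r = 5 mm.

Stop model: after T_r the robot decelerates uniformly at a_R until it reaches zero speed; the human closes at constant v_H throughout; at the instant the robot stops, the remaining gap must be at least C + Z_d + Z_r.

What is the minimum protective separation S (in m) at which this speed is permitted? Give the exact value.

T_s = v_R/a_R = (13/10)/3 = 0.4333 s
robot in T_r: 1.3000·0.1000 = 0.1300 m
braking distance = 1.3000²/(2·3.0000) = 0.2817 m
person approaches 1.0000·(0.1000+0.4333) = 0.5333 m
margins: 0.1500+0.0400+0.0050 = 0.1950 m
S_min ≈ 0.1300+0.2817+0.5333+0.1950  ⇒  S_min = 57/50 m

S_min = 57/50 m = 1.1400 m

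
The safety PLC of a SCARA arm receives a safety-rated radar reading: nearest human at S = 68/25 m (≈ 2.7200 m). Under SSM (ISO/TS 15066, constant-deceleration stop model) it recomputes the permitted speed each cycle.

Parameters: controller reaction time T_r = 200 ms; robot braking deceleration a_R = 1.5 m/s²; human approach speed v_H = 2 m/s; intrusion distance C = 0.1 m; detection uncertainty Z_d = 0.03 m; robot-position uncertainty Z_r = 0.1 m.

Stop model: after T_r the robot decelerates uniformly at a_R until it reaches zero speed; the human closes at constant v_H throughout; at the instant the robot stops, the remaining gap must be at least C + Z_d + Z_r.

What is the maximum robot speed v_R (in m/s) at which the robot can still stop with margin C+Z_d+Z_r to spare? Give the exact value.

v_R_max = 11/10 m/s = 1.1000 m/s

quadratic (1/3)·v² + (23/15)·v + (-209/100) = 0
  disc = (23/15)² − 4·(1/3)·(-209/100) = 1156/225 ; √disc = 34/15
  v_R = (−(23/15) + 34/15) / (2·(1/3)) = 11/10 m/s
check:
stop time T_s = (11/10)/(3/2) = 0.7333 s
robot in T_r: 1.1000·0.2000 = 0.2200 m
robot covers 1.1000·0.7333 − ½·1.5000·0.7333² = 0.4033 m while stopping
person approaches 2.0000·(0.2000+0.7333) = 1.8667 m
residual clearance needed = 0.1000+0.0300+0.1000 = 0.2300 m
sum ≈ 0.2200+0.4033+1.8667+0.2300 ≈ 2.7200 m = S ✓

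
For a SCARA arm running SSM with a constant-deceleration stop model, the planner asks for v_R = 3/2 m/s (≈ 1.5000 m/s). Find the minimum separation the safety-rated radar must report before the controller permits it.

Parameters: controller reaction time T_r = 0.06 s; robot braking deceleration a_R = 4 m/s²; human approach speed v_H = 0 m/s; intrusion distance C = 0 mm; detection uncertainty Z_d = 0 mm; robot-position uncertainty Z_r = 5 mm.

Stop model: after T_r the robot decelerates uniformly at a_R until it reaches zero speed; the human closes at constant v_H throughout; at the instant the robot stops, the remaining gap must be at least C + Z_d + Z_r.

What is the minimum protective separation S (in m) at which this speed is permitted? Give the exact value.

T_s = v_R/a_R = (3/2)/4 = 0.3750 s
robot in T_r: 1.5000·0.0600 = 0.0900 m
robot covers 1.5000·0.3750 − ½·4.0000·0.3750² = 0.2812 m while stopping
human over T_r+T_s: 0.0000·(0.0600+0.3750) = 0.0000 m
residual clearance needed = 0.0000+0.0000+0.0050 = 0.0050 m
S_min ≈ 0.0900+0.2812+0.0000+0.0050  ⇒  S_min = 301/800 m

S_min = 301/800 m = 0.3762 m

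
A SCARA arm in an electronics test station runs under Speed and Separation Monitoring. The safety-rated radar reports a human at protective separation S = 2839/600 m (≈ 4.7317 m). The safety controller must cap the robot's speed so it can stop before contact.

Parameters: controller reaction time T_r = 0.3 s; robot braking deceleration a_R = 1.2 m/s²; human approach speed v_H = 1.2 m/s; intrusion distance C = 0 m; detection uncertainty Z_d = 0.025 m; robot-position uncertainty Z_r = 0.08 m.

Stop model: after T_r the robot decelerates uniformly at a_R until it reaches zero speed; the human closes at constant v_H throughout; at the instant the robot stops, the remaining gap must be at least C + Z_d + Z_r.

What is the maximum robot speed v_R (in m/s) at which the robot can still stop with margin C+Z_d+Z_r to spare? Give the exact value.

quadratic (5/12)·v² + (13/10)·v + (-64/15) = 0
  disc = (13/10)² − 4·(5/12)·(-64/15) = 7921/900 ; √disc = 89/30
  v_R = (−(13/10) + 89/30) / (2·(5/12)) = 2 m/s
check:
braking lasts T_s = 2/(6/5) = 1.6667 s
robot covers v_R·T_r = 2.0000·0.3000 = 0.6000 m before braking
robot covers 2.0000·1.6667 − ½·1.2000·1.6667² = 1.6667 m while stopping
human closes 1.2000·1.9667 = 2.3600 m
margins: 0.0000+0.0250+0.0800 = 0.1050 m
sum ≈ 0.6000+1.6667+2.3600+0.1050 ≈ 4.7317 m = S ✓

v_R_max = 2 m/s = 2.0000 m/s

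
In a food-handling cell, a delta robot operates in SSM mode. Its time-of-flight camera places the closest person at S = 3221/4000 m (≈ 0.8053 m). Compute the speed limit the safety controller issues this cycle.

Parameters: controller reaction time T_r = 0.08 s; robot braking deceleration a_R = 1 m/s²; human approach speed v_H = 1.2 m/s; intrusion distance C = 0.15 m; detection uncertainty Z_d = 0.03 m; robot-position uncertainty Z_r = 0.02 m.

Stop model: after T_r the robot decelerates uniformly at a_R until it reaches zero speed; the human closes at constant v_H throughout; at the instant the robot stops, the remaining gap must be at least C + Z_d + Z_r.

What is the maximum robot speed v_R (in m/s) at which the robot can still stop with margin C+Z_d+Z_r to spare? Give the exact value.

collect terms ⇒ (1/2)·v_R² + (32/25)·v_R + (-2037/4000) = 0
  disc = (32/25)² − 4·(1/2)·(-2037/4000) = 26569/10000 ; √disc = 163/100
  v_R = (−(32/25) + 163/100) / (2·(1/2)) = 7/20 m/s
check:
braking lasts T_s = (7/20)/1 = 0.3500 s
robot covers v_R·T_r = 0.3500·0.0800 = 0.0280 m before braking
robot covers 0.3500·0.3500 − ½·1.0000·0.3500² = 0.0612 m while stopping
human closes 1.2000·0.4300 = 0.5160 m
margins: 0.1500+0.0300+0.0200 = 0.2000 m
sum ≈ 0.0280+0.0612+0.5160+0.2000 ≈ 0.8053 m = S ✓

v_R_max = 7/20 m/s = 0.3500 m/s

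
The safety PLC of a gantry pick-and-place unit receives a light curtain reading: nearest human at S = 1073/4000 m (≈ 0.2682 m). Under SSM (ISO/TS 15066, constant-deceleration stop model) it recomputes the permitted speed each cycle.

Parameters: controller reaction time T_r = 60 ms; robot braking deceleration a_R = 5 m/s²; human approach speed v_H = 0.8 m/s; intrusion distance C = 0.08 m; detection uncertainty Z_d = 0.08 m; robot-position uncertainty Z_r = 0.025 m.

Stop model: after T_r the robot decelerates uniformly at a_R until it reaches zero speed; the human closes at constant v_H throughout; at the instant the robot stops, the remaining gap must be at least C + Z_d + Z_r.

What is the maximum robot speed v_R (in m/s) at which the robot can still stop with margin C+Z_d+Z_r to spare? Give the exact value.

quadratic (1/10)·v² + (11/50)·v + (-141/4000) = 0
  disc = (11/50)² − 4·(1/10)·(-141/4000) = 1/16 ; √disc = 1/4
  v_R = (−(11/50) + 1/4) / (2·(1/10)) = 3/20 m/s
check:
T_s = v_R/a_R = (3/20)/5 = 0.0300 s
reaction-phase robot travel = 0.1500·0.0600 = 0.0090 m
robot covers 0.1500·0.0300 − ½·5.0000·0.0300² = 0.0022 m while stopping
human over T_r+T_s: 0.8000·(0.0600+0.0300) = 0.0720 m
C+Z_d+Z_r = 0.0800+0.0800+0.0250 = 0.1850 m
sum ≈ 0.0090+0.0022+0.0720+0.1850 ≈ 0.2682 m = S ✓

v_R_max = 3/20 m/s = 0.1500 m/s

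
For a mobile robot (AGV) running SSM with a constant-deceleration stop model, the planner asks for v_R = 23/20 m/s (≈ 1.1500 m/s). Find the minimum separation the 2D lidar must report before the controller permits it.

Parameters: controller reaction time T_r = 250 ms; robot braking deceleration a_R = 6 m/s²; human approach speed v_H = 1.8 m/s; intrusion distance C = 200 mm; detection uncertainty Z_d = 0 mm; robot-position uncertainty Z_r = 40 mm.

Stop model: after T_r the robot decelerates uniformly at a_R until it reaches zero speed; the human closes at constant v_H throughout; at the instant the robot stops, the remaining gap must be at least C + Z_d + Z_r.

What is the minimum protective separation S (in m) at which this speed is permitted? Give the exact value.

T_s = v_R/a_R = (23/20)/6 = 0.1917 s
robot covers v_R·T_r = 1.1500·0.2500 = 0.2875 m before braking
robot covers 1.1500·0.1917 − ½·6.0000·0.1917² = 0.1102 m while stopping
person approaches 1.8000·(0.2500+0.1917) = 0.7950 m
residual clearance needed = 0.2000+0.0000+0.0400 = 0.2400 m
S_min ≈ 0.2875+0.1102+0.7950+0.2400  ⇒  S_min = 6877/4800 m

S_min = 6877/4800 m = 1.4327 m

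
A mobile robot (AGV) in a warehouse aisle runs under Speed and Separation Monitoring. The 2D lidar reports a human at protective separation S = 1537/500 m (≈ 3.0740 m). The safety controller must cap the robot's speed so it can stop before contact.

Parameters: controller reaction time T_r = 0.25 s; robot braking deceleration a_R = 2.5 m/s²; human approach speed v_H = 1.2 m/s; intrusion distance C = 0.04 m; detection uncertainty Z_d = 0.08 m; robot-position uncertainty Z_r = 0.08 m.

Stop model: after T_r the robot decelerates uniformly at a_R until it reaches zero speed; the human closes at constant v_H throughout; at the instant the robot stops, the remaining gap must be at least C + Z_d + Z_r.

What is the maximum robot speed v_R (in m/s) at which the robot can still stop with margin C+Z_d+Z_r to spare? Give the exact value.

collect terms ⇒ (1/5)·v_R² + (73/100)·v_R + (-1287/500) = 0
  disc = (73/100)² − 4·(1/5)·(-1287/500) = 25921/10000 ; √disc = 161/100
  v_R = (−(73/100) + 161/100) / (2·(1/5)) = 11/5 m/s
check:
stop time T_s = (11/5)/(5/2) = 0.8800 s
reaction-phase robot travel = 2.2000·0.2500 = 0.5500 m
robot covers 2.2000·0.8800 − ½·2.5000·0.8800² = 0.9680 m while stopping
person approaches 1.2000·(0.2500+0.8800) = 1.3560 m
margins: 0.0400+0.0800+0.0800 = 0.2000 m
sum ≈ 0.5500+0.9680+1.3560+0.2000 ≈ 3.0740 m = S ✓

v_R_max = 11/5 m/s = 2.2000 m/s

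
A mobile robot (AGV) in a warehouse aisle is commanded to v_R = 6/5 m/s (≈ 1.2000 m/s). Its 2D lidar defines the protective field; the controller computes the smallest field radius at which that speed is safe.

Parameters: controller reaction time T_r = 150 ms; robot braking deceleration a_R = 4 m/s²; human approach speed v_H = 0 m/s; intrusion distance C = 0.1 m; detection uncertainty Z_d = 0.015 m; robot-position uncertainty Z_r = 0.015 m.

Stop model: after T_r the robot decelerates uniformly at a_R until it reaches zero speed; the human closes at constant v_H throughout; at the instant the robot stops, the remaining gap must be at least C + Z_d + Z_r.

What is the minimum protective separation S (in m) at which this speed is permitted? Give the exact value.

S_min = 49/100 m = 0.4900 m

braking lasts T_s = (6/5)/4 = 0.3000 s
robot covers v_R·T_r = 1.2000·0.1500 = 0.1800 m before braking
robot covers 1.2000·0.3000 − ½·4.0000·0.3000² = 0.1800 m while stopping
human closes 0.0000·0.4500 = 0.0000 m
margins: 0.1000+0.0150+0.0150 = 0.1300 m
S_min ≈ 0.1800+0.1800+0.0000+0.1300  ⇒  S_min = 49/100 m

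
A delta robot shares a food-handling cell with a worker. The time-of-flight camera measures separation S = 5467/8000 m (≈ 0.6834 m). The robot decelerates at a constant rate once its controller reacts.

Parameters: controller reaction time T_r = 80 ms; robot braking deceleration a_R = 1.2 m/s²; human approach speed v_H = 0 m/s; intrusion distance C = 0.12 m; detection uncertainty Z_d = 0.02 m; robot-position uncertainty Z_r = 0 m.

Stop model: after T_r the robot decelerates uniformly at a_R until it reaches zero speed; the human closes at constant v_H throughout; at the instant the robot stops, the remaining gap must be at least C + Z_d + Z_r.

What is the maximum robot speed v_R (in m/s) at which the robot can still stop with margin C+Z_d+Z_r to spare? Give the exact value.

collect terms ⇒ (5/12)·v_R² + (2/25)·v_R + (-4347/8000) = 0
  disc = (2/25)² − 4·(5/12)·(-4347/8000) = 36481/40000 ; √disc = 191/200
  v_R = (−(2/25) + 191/200) / (2·(5/12)) = 21/20 m/s
check:
stop time T_s = (21/20)/(6/5) = 0.8750 s
robot in T_r: 1.0500·0.0800 = 0.0840 m
braking distance = 1.0500²/(2·1.2000) = 0.4594 m
human over T_r+T_s: 0.0000·(0.0800+0.8750) = 0.0000 m
margins: 0.1200+0.0200+0.0000 = 0.1400 m
sum ≈ 0.0840+0.4594+0.0000+0.1400 ≈ 0.6834 m = S ✓

v_R_max = 21/20 m/s = 1.0500 m/s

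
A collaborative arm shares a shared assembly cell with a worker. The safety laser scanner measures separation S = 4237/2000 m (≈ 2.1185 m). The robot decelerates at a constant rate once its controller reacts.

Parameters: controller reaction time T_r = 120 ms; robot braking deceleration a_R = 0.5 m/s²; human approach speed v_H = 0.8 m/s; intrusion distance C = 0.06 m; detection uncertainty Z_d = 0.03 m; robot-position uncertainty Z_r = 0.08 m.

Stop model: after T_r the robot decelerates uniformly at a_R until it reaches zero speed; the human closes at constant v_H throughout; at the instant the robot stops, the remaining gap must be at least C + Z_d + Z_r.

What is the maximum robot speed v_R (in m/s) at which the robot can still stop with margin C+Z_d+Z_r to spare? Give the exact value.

at the boundary: (1)·v² + (43/25)·v + (-741/400) = 0
  disc = (43/25)² − 4·(1)·(-741/400) = 25921/2500 ; √disc = 161/50
  v_R = (−(43/25) + 161/50) / (2·(1)) = 3/4 m/s
check:
stop time T_s = (3/4)/(1/2) = 1.5000 s
robot covers v_R·T_r = 0.7500·0.1200 = 0.0900 m before braking
robot under decel: 0.7500²/(2·0.5000) = 0.5625 m
human closes 0.8000·1.6200 = 1.2960 m
margins: 0.0600+0.0300+0.0800 = 0.1700 m
sum ≈ 0.0900+0.5625+1.2960+0.1700 ≈ 2.1185 m = S ✓

v_R_max = 3/4 m/s = 0.7500 m/s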